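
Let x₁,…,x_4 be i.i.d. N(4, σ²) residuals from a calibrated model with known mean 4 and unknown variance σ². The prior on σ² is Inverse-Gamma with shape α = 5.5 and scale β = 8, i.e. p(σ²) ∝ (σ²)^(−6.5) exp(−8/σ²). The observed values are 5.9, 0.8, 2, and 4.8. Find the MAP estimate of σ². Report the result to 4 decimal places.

Sum of squared deviations about the known mean: SS = (5.9−4)² + (0.8−4)² + (2−4)² + (4.8−4)² = 18.49.
The Normal likelihood contributes (σ²)^(−n/2) exp(−SS/(2σ²)), so the posterior is Inverse-Gamma(α + n/2, β + SS/2) = Inverse-Gamma(7.5, 17.245).
The mode of Inverse-Gamma(a, b) is b/(a+1) = 17.245/8.5 ≈ 2.0288.

σ̂²_MAP = 2.0288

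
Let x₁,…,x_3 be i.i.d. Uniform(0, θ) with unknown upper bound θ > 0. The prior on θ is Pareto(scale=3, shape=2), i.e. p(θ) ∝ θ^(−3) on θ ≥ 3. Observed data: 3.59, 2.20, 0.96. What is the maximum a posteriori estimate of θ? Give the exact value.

θ̂_MAP = 3.59

The Uniform(0, θ) likelihood is θ^(−n) for θ ≥ max(xᵢ), zero otherwise. Here max(xᵢ) = 3.59.
Posterior ∝ θ^(−3) · θ^(−3) = θ^(−6) on θ ≥ max(3, 3.59) = 3.59.
This density is strictly decreasing in θ, so the posterior mode lies at the lower boundary of the support.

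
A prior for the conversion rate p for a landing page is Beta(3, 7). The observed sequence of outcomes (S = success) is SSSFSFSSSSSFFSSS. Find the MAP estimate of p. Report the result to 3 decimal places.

Prior: Beta(3, 7).
Data: 12 successes in 16 trials (from the sequence). The binomial likelihood contributes p^12(1−p)^4, so the posterior is Beta(3+12, 7+4) = Beta(15, 11).
For Beta(a, b) with a, b > 1 the mode is (a−1)/(a+b−2) = 14/24 ≈ 0.583.

p̂_MAP = 0.583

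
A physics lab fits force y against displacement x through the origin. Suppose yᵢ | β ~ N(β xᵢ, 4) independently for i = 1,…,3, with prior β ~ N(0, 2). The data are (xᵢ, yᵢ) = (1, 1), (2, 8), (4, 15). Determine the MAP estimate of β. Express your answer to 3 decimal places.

log p(β | y) = −Σ(yᵢ − βxᵢ)²/(2·4) − β²/(2·2) + const.
Setting the derivative to zero: Σxᵢ(yᵢ − βxᵢ)/4 − β/2 = 0, so β = Σxᵢyᵢ / (Σxᵢ² + σ²/τ²).
Σxᵢyᵢ = 1·1 + 2·8 + 4·15 = 77; Σxᵢ² = 21; σ²/τ² = 2.
β̂_MAP = 77 / (21 + 2) = 77/23 ≈ 3.348.

β̂_MAP = 3.348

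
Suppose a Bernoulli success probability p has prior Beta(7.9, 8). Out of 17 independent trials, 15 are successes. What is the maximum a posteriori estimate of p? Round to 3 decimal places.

p̂_MAP = 0.709

Prior: Beta(7.9, 8).
Data: 15 successes in 17 trials. The binomial likelihood contributes p^15(1−p)^2, so the posterior is Beta(7.9+15, 8+2) = Beta(22.9, 10).
For Beta(a, b) with a, b > 1 the mode is (a−1)/(a+b−2) = 21.9/30.9 ≈ 0.709.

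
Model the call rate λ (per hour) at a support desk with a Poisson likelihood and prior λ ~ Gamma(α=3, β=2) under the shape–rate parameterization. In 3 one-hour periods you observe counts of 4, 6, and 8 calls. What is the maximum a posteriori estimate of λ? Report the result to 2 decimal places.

Σxᵢ = 4+6+8 = 18, with n = 3.
Posterior ∝ λ^2e^(−2λ) · λ^18e^(−3λ) = λ^20e^(−5λ), i.e. Gamma(shape=21, rate=5).
The mode of a Gamma(a, b) with a ≥ 1 (shape–rate) is (a−1)/b = 20/5 ≈ 4.00.

λ̂_MAP = 4.00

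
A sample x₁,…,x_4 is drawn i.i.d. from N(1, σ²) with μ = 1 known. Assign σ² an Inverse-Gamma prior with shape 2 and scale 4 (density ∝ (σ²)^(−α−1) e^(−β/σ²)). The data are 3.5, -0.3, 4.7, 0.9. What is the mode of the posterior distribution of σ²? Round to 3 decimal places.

σ̂²_MAP = 2.964

Sum of squared deviations about the known mean: SS = (3.5−1)² + (-0.3−1)² + (4.7−1)² + (0.9−1)² = 21.64.
The Normal likelihood contributes (σ²)^(−n/2) exp(−SS/(2σ²)), so the posterior is Inverse-Gamma(α + n/2, β + SS/2) = Inverse-Gamma(4, 14.82).
The mode of Inverse-Gamma(a, b) is b/(a+1) = 14.82/5 ≈ 2.964.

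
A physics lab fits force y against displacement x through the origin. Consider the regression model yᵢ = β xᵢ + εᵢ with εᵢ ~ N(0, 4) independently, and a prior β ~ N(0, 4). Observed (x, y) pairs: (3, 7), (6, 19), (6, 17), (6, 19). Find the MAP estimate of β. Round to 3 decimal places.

β̂_MAP = 2.975

log p(β | y) = −Σ(yᵢ − βxᵢ)²/(2·4) − β²/(2·4) + const.
Setting the derivative to zero: Σxᵢ(yᵢ − βxᵢ)/4 − β/4 = 0, so β = Σxᵢyᵢ / (Σxᵢ² + σ²/τ²).
Σxᵢyᵢ = 3·7 + 6·19 + 6·17 + 6·19 = 351; Σxᵢ² = 117; σ²/τ² = 1.
β̂_MAP = 351 / (117 + 1) = 351/118 ≈ 2.975.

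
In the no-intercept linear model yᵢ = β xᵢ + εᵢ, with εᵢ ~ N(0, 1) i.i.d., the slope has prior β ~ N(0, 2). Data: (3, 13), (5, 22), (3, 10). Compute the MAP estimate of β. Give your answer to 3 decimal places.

β̂_MAP = 4.115

log p(β | y) = −Σ(yᵢ − βxᵢ)²/(2·1) − β²/(2·2) + const.
Setting the derivative to zero: Σxᵢ(yᵢ − βxᵢ)/1 − β/2 = 0, so β = Σxᵢyᵢ / (Σxᵢ² + σ²/τ²).
Σxᵢyᵢ = 3·13 + 5·22 + 3·10 = 179; Σxᵢ² = 43; σ²/τ² = 0.5.
β̂_MAP = 179 / (43 + 0.5) = 179/43.5 ≈ 4.115.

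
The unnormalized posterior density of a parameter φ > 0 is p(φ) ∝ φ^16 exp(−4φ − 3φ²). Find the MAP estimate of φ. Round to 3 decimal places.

φ̂_MAP = 1.333

ℓ'(φ) = 16/φ − 4 − 6φ. Setting this to zero and multiplying by φ: 6φ² + 4φ − 16 = 0.
φ = (−4 + √(4² + 4·6·16)) / (2·6) = (−4 + √400) / 12 = (−4 + 20)/12 = 4/3.
ℓ''(φ) = −16/φ² − 6 < 0, confirming a maximum.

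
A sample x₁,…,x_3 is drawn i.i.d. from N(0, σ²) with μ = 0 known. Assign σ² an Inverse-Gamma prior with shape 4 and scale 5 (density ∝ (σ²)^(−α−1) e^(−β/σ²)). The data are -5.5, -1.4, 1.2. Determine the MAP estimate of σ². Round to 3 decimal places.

Sum of squared deviations about the known mean: SS = (-5.5−0)² + (-1.4−0)² + (1.2−0)² = 33.65.
The Normal likelihood contributes (σ²)^(−n/2) exp(−SS/(2σ²)), so the posterior is Inverse-Gamma(α + n/2, β + SS/2) = Inverse-Gamma(5.5, 21.825).
The mode of Inverse-Gamma(a, b) is b/(a+1) = 21.825/6.5 ≈ 3.358.

σ̂²_MAP = 3.358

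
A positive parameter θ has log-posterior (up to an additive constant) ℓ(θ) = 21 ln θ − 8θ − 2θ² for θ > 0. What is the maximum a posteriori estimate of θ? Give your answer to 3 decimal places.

θ̂_MAP = 1.500

ℓ'(θ) = 21/θ − 8 − 4θ. Setting this to zero and multiplying by θ: 4θ² + 8θ − 21 = 0.
θ = (−8 + √(8² + 4·4·21)) / (2·4) = (−8 + √400) / 8 = (−8 + 20)/8 = 3/2.
ℓ''(θ) = −21/θ² − 4 < 0, confirming a maximum.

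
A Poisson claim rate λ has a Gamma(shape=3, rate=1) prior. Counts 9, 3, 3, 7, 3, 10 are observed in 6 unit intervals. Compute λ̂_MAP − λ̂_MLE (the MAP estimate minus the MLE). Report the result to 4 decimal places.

MAP − MLE = -0.5476

Σxᵢ = 35. Posterior is Gamma(38, 7); MAP = (38−1)/7 = 37/7 ≈ 5.28571.
MLE = x̄ = 35/6 ≈ 5.83333.
Difference = 37/7 − 35/6 = -23/42 ≈ -0.5476.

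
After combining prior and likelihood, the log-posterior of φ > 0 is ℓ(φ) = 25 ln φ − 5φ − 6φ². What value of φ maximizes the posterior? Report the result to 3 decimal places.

φ̂_MAP = 1.250

ℓ'(φ) = 25/φ − 5 − 12φ. Setting this to zero and multiplying by φ: 12φ² + 5φ − 25 = 0.
φ = (−5 + √(5² + 4·12·25)) / (2·12) = (−5 + √1225) / 24 = (−5 + 35)/24 = 5/4.
ℓ''(φ) = −25/φ² − 12 < 0, confirming a maximum.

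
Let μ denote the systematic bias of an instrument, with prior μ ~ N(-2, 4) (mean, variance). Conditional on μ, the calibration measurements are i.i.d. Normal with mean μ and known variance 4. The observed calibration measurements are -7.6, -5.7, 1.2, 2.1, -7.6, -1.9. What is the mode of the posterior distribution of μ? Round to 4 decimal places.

n = 6; x̄ = ((-7.6) + (-5.7) + 1.2 + 2.1 + (-7.6) + (-1.9))/6 = -19.5/6 = -3.25.
For a Normal prior and Normal likelihood with known variance, the posterior is Normal; its mode equals its mean, the precision-weighted average.
Prior precision 1/σ₀² = 1/4 = 0.25; data precision n/σ² = 6/4 = 1.5.
μ̂ = (0.25·(-2) + 1.5·(-3.25)) / (0.25 + 1.5) = (-5.375)/1.75 = -43/14 ≈ -3.0714.

μ̂_MAP = -3.0714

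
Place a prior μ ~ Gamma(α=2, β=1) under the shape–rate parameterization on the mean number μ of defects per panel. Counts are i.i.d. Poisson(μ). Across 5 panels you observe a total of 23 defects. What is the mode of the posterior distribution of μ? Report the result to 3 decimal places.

μ̂_MAP = 4.000

Σxᵢ = 23, n = 5.
Posterior ∝ μe^(−1μ) · μ^23e^(−5μ) = μ^24e^(−6μ), i.e. Gamma(shape=25, rate=6).
The mode of a Gamma(a, b) with a ≥ 1 (shape–rate) is (a−1)/b = 24/6 ≈ 4.000.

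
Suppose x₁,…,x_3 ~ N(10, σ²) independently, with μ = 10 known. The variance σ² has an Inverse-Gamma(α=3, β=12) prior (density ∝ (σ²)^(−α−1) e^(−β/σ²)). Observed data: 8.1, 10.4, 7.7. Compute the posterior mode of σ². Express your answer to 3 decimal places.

Sum of squared deviations about the known mean: SS = (8.1−10)² + (10.4−10)² + (7.7−10)² = 9.06.
The Normal likelihood contributes (σ²)^(−n/2) exp(−SS/(2σ²)), so the posterior is Inverse-Gamma(α + n/2, β + SS/2) = Inverse-Gamma(4.5, 16.53).
The mode of Inverse-Gamma(a, b) is b/(a+1) = 16.53/5.5 ≈ 3.005.

σ̂²_MAP = 3.005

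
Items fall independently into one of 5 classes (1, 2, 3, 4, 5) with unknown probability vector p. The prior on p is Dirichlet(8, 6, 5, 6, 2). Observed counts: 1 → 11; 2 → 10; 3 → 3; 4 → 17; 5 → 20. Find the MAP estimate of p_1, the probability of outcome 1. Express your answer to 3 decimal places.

MAP estimate: 0.217

The posterior is Dirichlet(αᵢ + nᵢ) = Dirichlet(19, 16, 8, 23, 22).
For a Dirichlet(a₁,…,a_K) with all aᵢ > 1, the mode has j-th component (aⱼ − 1)/(Σaᵢ − K).
Here Σaᵢ = 88 and K = 5, so p_1 = (19 − 1)/(88 − 5) = 18/83 ≈ 0.217.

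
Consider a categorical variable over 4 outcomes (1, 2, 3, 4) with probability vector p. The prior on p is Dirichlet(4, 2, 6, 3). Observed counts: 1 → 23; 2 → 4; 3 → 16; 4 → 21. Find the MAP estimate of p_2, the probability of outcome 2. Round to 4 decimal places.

The posterior is Dirichlet(αᵢ + nᵢ) = Dirichlet(27, 6, 22, 24).
For a Dirichlet(a₁,…,a_K) with all aᵢ > 1, the mode has j-th component (aⱼ − 1)/(Σaᵢ − K).
Here Σaᵢ = 79 and K = 4, so p_2 = (6 − 1)/(79 − 4) = 5/75 ≈ 0.0667.

MAP estimate: 0.0667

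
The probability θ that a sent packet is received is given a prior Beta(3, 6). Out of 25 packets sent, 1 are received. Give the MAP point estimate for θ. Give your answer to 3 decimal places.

Prior: Beta(3, 6).
Data: 1 success in 25 trials. The binomial likelihood contributes θ(1−θ)^24, so the posterior is Beta(3+1, 6+24) = Beta(4, 30).
For Beta(a, b) with a, b > 1 the mode is (a−1)/(a+b−2) = 3/32 ≈ 0.094.

θ̂_MAP = 0.094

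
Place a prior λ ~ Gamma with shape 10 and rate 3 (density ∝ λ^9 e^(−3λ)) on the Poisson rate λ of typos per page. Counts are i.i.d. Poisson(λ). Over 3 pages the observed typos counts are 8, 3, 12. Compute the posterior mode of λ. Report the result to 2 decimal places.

Σxᵢ = 8+3+12 = 23, with n = 3.
Posterior ∝ λ^9e^(−3λ) · λ^23e^(−3λ) = λ^32e^(−6λ), i.e. Gamma(shape=33, rate=6).
The mode of a Gamma(a, b) with a ≥ 1 (shape–rate) is (a−1)/b = 32/6 ≈ 5.33.

λ̂_MAP = 5.33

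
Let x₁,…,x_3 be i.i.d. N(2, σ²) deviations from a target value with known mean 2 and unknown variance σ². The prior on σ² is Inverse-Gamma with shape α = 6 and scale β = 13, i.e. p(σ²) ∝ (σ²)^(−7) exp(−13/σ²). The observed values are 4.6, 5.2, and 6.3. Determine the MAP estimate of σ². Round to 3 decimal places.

σ̂²_MAP = 3.617

Sum of squared deviations about the known mean: SS = (4.6−2)² + (5.2−2)² + (6.3−2)² = 35.49.
The Normal likelihood contributes (σ²)^(−n/2) exp(−SS/(2σ²)), so the posterior is Inverse-Gamma(α + n/2, β + SS/2) = Inverse-Gamma(7.5, 30.745).
The mode of Inverse-Gamma(a, b) is b/(a+1) = 30.745/8.5 ≈ 3.617.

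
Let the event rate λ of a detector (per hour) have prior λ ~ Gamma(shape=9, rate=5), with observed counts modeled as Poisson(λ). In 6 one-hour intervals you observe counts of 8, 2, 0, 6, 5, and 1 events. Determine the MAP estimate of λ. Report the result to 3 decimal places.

λ̂_MAP = 2.727

Σxᵢ = 8+2+0+6+5+1 = 22, with n = 6.
Posterior ∝ λ^8e^(−5λ) · λ^22e^(−6λ) = λ^30e^(−11λ), i.e. Gamma(shape=31, rate=11).
The mode of a Gamma(a, b) with a ≥ 1 (shape–rate) is (a−1)/b = 30/11 ≈ 2.727.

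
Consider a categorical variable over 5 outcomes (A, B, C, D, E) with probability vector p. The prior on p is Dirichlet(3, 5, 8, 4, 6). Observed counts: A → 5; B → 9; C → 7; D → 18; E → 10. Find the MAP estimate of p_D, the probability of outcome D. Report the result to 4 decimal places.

The posterior is Dirichlet(αᵢ + nᵢ) = Dirichlet(8, 14, 15, 22, 16).
For a Dirichlet(a₁,…,a_K) with all aᵢ > 1, the mode has j-th component (aⱼ − 1)/(Σaᵢ − K).
Here Σaᵢ = 75 and K = 5, so p_D = (22 − 1)/(75 − 5) = 21/70 ≈ 0.3000.

MAP estimate of p_D = 0.3000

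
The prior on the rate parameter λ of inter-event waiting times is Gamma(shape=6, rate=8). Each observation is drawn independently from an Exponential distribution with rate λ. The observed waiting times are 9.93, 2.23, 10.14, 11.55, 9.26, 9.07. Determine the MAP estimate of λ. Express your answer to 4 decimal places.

The Exponential(rate=λ) likelihood is ∝ λ^n e^(−λΣtᵢ). Here n = 6 and Σtᵢ = 9.93 + 2.23 + 10.14 + 11.55 + 9.26 + 9.07 = 52.18.
Posterior ∝ λ^5e^(−8λ) · λ^6e^(−52.18λ) = λ^11e^(−60.18λ), i.e. Gamma(12, 60.18).
Mode = (a−1)/b = 11/60.18 ≈ 0.1828.

λ̂_MAP = 0.1828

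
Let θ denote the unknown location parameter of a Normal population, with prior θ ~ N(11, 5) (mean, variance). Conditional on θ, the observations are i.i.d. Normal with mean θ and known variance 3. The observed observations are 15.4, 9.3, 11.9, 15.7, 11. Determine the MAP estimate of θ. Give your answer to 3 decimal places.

θ̂_MAP = 12.482

n = 5; x̄ = (15.4 + 9.3 + 11.9 + 15.7 + 11)/5 = 63.3/5 = 12.66.
For a Normal prior and Normal likelihood with known variance, the posterior is Normal; its mode equals its mean, the precision-weighted average.
Prior precision 1/σ₀² = 1/5 = 0.2; data precision n/σ² = 5/3.
θ̂ = (0.2·11 + (5/3)·12.66) / (0.2 + 5/3) = 23.3/(28/15) = 699/56 ≈ 12.482.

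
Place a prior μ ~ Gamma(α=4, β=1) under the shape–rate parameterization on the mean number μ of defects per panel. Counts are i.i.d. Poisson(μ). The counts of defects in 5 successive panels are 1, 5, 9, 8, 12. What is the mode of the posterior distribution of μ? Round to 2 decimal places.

Σxᵢ = 1+5+9+8+12 = 35, with n = 5.
Posterior ∝ μ^3e^(−1μ) · μ^35e^(−5μ) = μ^38e^(−6μ), i.e. Gamma(shape=39, rate=6).
The mode of a Gamma(a, b) with a ≥ 1 (shape–rate) is (a−1)/b = 38/6 ≈ 6.33.

μ̂_MAP = 6.33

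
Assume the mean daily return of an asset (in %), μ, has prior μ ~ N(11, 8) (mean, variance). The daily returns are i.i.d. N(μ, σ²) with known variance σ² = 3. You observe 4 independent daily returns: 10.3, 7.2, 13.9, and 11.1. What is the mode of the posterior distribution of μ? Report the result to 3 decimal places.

n = 4; x̄ = (10.3 + 7.2 + 13.9 + 11.1)/4 = 42.5/4 = 10.625.
For a Normal prior and Normal likelihood with known variance, the posterior is Normal; its mode equals its mean, the precision-weighted average.
Prior precision 1/σ₀² = 1/8 = 0.125; data precision n/σ² = 4/3.
μ̂ = (0.125·11 + (4/3)·10.625) / (0.125 + 4/3) = (373/24)/(35/24) = 373/35 ≈ 10.657.

μ̂_MAP = 10.657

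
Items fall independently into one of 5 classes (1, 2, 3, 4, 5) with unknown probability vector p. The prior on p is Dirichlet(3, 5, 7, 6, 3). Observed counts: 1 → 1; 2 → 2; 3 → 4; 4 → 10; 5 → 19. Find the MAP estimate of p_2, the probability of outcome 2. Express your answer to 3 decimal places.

MAP estimate: 0.109

The posterior is Dirichlet(αᵢ + nᵢ) = Dirichlet(4, 7, 11, 16, 22).
For a Dirichlet(a₁,…,a_K) with all aᵢ > 1, the mode has j-th component (aⱼ − 1)/(Σaᵢ − K).
Here Σaᵢ = 60 and K = 5, so p_2 = (7 − 1)/(60 − 5) = 6/55 ≈ 0.109.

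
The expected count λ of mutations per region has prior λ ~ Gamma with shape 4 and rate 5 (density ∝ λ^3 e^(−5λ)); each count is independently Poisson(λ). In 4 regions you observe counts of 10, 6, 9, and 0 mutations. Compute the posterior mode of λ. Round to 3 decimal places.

Σxᵢ = 10+6+9+0 = 25, with n = 4.
Posterior ∝ λ^3e^(−5λ) · λ^25e^(−4λ) = λ^28e^(−9λ), i.e. Gamma(shape=29, rate=9).
The mode of a Gamma(a, b) with a ≥ 1 (shape–rate) is (a−1)/b = 28/9 ≈ 3.111.

λ̂_MAP = 3.111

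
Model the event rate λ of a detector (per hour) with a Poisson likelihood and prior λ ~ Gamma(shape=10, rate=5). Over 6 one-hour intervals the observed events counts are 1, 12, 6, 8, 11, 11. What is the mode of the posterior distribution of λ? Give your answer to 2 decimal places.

λ̂_MAP = 5.27

Σxᵢ = 1+12+6+8+11+11 = 49, with n = 6.
Posterior ∝ λ^9e^(−5λ) · λ^49e^(−6λ) = λ^58e^(−11λ), i.e. Gamma(shape=59, rate=11).
The mode of a Gamma(a, b) with a ≥ 1 (shape–rate) is (a−1)/b = 58/11 ≈ 5.27.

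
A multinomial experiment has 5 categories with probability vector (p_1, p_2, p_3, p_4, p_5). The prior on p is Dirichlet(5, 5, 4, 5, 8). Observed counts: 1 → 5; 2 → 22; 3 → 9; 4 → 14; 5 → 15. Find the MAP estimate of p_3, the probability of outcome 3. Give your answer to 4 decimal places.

The posterior is Dirichlet(αᵢ + nᵢ) = Dirichlet(10, 27, 13, 19, 23).
For a Dirichlet(a₁,…,a_K) with all aᵢ > 1, the mode has j-th component (aⱼ − 1)/(Σaᵢ − K).
Here Σaᵢ = 92 and K = 5, so p_3 = (13 − 1)/(92 − 5) = 12/87 ≈ 0.1379.

MAP estimate: 0.1379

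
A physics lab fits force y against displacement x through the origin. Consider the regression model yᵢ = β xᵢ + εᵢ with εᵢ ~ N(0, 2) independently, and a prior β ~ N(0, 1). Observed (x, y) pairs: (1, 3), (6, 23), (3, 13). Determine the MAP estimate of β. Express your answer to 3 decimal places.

log p(β | y) = −Σ(yᵢ − βxᵢ)²/(2·2) − β²/(2·1) + const.
Setting the derivative to zero: Σxᵢ(yᵢ − βxᵢ)/2 − β/1 = 0, so β = Σxᵢyᵢ / (Σxᵢ² + σ²/τ²).
Σxᵢyᵢ = 1·3 + 6·23 + 3·13 = 180; Σxᵢ² = 46; σ²/τ² = 2.
β̂_MAP = 180 / (46 + 2) = 180/48 ≈ 3.750.

β̂_MAP = 3.750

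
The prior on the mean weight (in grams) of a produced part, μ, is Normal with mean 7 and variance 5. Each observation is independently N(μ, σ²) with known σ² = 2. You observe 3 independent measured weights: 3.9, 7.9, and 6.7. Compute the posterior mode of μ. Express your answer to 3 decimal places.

n = 3; x̄ = (3.9 + 7.9 + 6.7)/3 = 18.5/3 = 37/6 ≈ 6.1667.
For a Normal prior and Normal likelihood with known variance, the posterior is Normal; its mode equals its mean, the precision-weighted average.
Prior precision 1/σ₀² = 1/5 = 0.2; data precision n/σ² = 3/2 = 1.5.
μ̂ = (0.2·7 + 1.5·(37/6)) / (0.2 + 1.5) = 10.65/1.7 = 213/34 ≈ 6.265.

μ̂_MAP = 6.265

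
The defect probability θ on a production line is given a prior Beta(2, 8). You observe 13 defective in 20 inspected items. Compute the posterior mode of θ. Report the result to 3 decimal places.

Prior: Beta(2, 8).
Data: 13 successes in 20 trials. The binomial likelihood contributes θ^13(1−θ)^7, so the posterior is Beta(2+13, 8+7) = Beta(15, 15).
For Beta(a, b) with a, b > 1 the mode is (a−1)/(a+b−2) = 14/28 ≈ 0.500.

θ̂_MAP = 0.500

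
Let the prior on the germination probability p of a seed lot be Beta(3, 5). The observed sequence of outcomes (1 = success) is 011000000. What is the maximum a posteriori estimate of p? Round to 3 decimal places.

p̂_MAP = 0.267

Prior: Beta(3, 5).
Data: 2 successes in 9 trials (from the sequence). The binomial likelihood contributes p^2(1−p)^7, so the posterior is Beta(3+2, 5+7) = Beta(5, 12).
For Beta(a, b) with a, b > 1 the mode is (a−1)/(a+b−2) = 4/15 ≈ 0.267.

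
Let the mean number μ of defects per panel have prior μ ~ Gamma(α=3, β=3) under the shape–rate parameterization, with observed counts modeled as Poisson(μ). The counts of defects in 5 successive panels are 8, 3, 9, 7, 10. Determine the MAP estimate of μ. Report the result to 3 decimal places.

Σxᵢ = 8+3+9+7+10 = 37, with n = 5.
Posterior ∝ μ^2e^(−3μ) · μ^37e^(−5μ) = μ^39e^(−8μ), i.e. Gamma(shape=40, rate=8).
The mode of a Gamma(a, b) with a ≥ 1 (shape–rate) is (a−1)/b = 39/8 ≈ 4.875.

μ̂_MAP = 4.875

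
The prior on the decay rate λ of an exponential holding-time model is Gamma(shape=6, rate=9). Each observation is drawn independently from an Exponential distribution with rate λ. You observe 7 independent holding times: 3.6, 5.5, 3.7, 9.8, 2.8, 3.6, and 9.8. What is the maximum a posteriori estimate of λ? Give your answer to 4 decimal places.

The Exponential(rate=λ) likelihood is ∝ λ^n e^(−λΣtᵢ). Here n = 7 and Σtᵢ = 3.6 + 5.5 + 3.7 + 9.8 + 2.8 + 3.6 + 9.8 = 38.8.
Posterior ∝ λ^5e^(−9λ) · λ^7e^(−38.8λ) = λ^12e^(−47.8λ), i.e. Gamma(13, 47.8).
Mode = (a−1)/b = 12/47.8 ≈ 0.2510.

λ̂_MAP = 0.2510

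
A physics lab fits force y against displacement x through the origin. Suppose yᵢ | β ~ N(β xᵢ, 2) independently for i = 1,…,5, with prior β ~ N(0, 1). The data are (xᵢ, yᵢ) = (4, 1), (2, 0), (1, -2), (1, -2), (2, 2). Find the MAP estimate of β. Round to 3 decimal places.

log p(β | y) = −Σ(yᵢ − βxᵢ)²/(2·2) − β²/(2·1) + const.
Setting the derivative to zero: Σxᵢ(yᵢ − βxᵢ)/2 − β/1 = 0, so β = Σxᵢyᵢ / (Σxᵢ² + σ²/τ²).
Σxᵢyᵢ = 4·1 + 2·0 + 1·(-2) + 1·(-2) + 2·2 = 4; Σxᵢ² = 26; σ²/τ² = 2.
β̂_MAP = 4 / (26 + 2) = 4/28 ≈ 0.143.

β̂_MAP = 0.143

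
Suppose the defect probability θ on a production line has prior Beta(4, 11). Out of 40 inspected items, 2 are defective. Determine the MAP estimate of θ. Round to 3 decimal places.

Prior: Beta(4, 11).
Data: 2 successes in 40 trials. The binomial likelihood contributes θ^2(1−θ)^38, so the posterior is Beta(4+2, 11+38) = Beta(6, 49).
For Beta(a, b) with a, b > 1 the mode is (a−1)/(a+b−2) = 5/53 ≈ 0.094.

θ̂_MAP = 0.094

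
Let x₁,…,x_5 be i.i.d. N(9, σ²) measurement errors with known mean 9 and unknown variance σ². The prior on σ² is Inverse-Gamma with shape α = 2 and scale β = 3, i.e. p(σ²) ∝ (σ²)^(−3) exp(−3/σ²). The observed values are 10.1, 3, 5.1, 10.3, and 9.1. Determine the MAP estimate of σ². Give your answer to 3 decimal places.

σ̂²_MAP = 5.465

Sum of squared deviations about the known mean: SS = (10.1−9)² + (3−9)² + (5.1−9)² + (10.3−9)² + (9.1−9)² = 54.12.
The Normal likelihood contributes (σ²)^(−n/2) exp(−SS/(2σ²)), so the posterior is Inverse-Gamma(α + n/2, β + SS/2) = Inverse-Gamma(4.5, 30.06).
The mode of Inverse-Gamma(a, b) is b/(a+1) = 30.06/5.5 ≈ 5.465.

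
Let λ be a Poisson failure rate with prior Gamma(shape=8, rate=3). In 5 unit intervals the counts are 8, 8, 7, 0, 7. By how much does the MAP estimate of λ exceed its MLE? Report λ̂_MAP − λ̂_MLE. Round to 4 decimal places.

MAP − MLE = -1.3750

Σxᵢ = 30. Posterior is Gamma(38, 8); MAP = (38−1)/8 = 37/8 ≈ 4.62500.
MLE = x̄ = 30/5 ≈ 6.00000.
Difference = 37/8 − 30/5 = -11/8 ≈ -1.3750.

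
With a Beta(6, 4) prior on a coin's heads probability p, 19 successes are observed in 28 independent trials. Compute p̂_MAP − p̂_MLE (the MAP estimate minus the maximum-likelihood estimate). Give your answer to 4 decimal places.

MAP − MLE = -0.0119

Posterior is Beta(25, 13); MAP = (25−1)/(38−2) = 24/36 ≈ 0.66667.
MLE ignores the prior: p̂_MLE = k/n = 19/28 ≈ 0.67857.
Difference = 24/36 − 19/28 = -1/84 ≈ -0.0119.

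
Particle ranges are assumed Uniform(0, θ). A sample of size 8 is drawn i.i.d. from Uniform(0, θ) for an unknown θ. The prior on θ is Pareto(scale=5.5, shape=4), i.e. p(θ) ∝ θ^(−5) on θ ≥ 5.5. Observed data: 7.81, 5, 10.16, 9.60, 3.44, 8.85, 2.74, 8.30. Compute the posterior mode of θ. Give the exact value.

The Uniform(0, θ) likelihood is θ^(−n) for θ ≥ max(xᵢ), zero otherwise. Here max(xᵢ) = 10.16.
Posterior ∝ θ^(−5) · θ^(−8) = θ^(−13) on θ ≥ max(5.5, 10.16) = 10.16.
This density is strictly decreasing in θ, so the posterior mode lies at the lower boundary of the support.

θ̂_MAP = 10.16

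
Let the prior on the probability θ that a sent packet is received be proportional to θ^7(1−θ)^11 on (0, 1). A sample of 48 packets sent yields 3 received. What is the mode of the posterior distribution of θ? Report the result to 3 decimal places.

θ̂_MAP = 0.152

The prior density ∝ θ^7(1−θ)^11 is the kernel of Beta(8, 12).
Data: 3 successes in 48 trials. The binomial likelihood contributes θ^3(1−θ)^45, so the posterior is Beta(8+3, 12+45) = Beta(11, 57).
For Beta(a, b) with a, b > 1 the mode is (a−1)/(a+b−2) = 10/66 ≈ 0.152.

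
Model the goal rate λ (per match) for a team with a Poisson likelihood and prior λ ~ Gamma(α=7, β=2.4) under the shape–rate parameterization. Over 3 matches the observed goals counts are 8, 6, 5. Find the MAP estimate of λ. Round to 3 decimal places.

Σxᵢ = 8+6+5 = 19, with n = 3.
Posterior ∝ λ^6e^(−2.4λ) · λ^19e^(−3λ) = λ^25e^(−5.4λ), i.e. Gamma(shape=26, rate=5.4).
The mode of a Gamma(a, b) with a ≥ 1 (shape–rate) is (a−1)/b = 25/5.4 ≈ 4.630.

λ̂_MAP = 4.630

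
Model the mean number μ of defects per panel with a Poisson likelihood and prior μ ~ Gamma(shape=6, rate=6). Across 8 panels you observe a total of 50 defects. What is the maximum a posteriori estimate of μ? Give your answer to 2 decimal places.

μ̂_MAP = 3.93

Σxᵢ = 50, n = 8.
Posterior ∝ μ^5e^(−6μ) · μ^50e^(−8μ) = μ^55e^(−14μ), i.e. Gamma(shape=56, rate=14).
The mode of a Gamma(a, b) with a ≥ 1 (shape–rate) is (a−1)/b = 55/14 ≈ 3.93.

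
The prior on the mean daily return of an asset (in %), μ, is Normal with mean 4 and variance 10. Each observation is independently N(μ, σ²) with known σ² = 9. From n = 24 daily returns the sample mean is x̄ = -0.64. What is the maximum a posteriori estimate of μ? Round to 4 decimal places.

n = 24, x̄ = -0.64.
For a Normal prior and Normal likelihood with known variance, the posterior is Normal; its mode equals its mean, the precision-weighted average.
Prior precision 1/σ₀² = 1/10 = 0.1; data precision n/σ² = 24/9 = 8/3.
μ̂ = (0.1·4 + (8/3)·(-0.64)) / (0.1 + 8/3) = (-98/75)/(83/30) = -196/415 ≈ -0.4723.

μ̂_MAP = -0.4723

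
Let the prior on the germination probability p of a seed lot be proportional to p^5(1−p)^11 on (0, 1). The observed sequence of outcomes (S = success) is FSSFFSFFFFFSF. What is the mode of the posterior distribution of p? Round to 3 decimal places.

p̂_MAP = 0.310

The prior density ∝ p^5(1−p)^11 is the kernel of Beta(6, 12).
Data: 4 successes in 13 trials (from the sequence). The binomial likelihood contributes p^4(1−p)^9, so the posterior is Beta(6+4, 12+9) = Beta(10, 21).
For Beta(a, b) with a, b > 1 the mode is (a−1)/(a+b−2) = 9/29 ≈ 0.310.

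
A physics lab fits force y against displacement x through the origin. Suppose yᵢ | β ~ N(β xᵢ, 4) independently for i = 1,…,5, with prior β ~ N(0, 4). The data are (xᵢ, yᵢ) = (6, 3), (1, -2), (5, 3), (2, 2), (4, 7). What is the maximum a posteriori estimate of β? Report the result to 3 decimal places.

β̂_MAP = 0.759

log p(β | y) = −Σ(yᵢ − βxᵢ)²/(2·4) − β²/(2·4) + const.
Setting the derivative to zero: Σxᵢ(yᵢ − βxᵢ)/4 − β/4 = 0, so β = Σxᵢyᵢ / (Σxᵢ² + σ²/τ²).
Σxᵢyᵢ = 6·3 + 1·(-2) + 5·3 + 2·2 + 4·7 = 63; Σxᵢ² = 82; σ²/τ² = 1.
β̂_MAP = 63 / (82 + 1) = 63/83 ≈ 0.759.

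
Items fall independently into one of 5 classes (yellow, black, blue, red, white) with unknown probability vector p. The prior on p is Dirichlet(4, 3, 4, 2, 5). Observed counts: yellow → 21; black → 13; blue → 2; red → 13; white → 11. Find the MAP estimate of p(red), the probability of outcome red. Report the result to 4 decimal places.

The posterior is Dirichlet(αᵢ + nᵢ) = Dirichlet(25, 16, 6, 15, 16).
For a Dirichlet(a₁,…,a_K) with all aᵢ > 1, the mode has j-th component (aⱼ − 1)/(Σaᵢ − K).
Here Σaᵢ = 78 and K = 5, so p(red) = (15 − 1)/(78 − 5) = 14/73 ≈ 0.1918.

MAP estimate of p(red) = 0.1918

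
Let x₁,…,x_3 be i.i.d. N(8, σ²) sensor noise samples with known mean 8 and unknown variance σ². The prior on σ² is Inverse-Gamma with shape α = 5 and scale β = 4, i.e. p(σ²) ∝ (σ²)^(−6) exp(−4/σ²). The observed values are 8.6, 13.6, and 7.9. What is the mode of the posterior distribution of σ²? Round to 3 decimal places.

Sum of squared deviations about the known mean: SS = (8.6−8)² + (13.6−8)² + (7.9−8)² = 31.73.
The Normal likelihood contributes (σ²)^(−n/2) exp(−SS/(2σ²)), so the posterior is Inverse-Gamma(α + n/2, β + SS/2) = Inverse-Gamma(6.5, 19.865).
The mode of Inverse-Gamma(a, b) is b/(a+1) = 19.865/7.5 ≈ 2.649.

σ̂²_MAP = 2.649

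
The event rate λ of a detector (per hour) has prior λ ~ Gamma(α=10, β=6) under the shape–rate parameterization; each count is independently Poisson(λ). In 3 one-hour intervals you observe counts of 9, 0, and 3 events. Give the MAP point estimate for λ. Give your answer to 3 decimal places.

λ̂_MAP = 2.333

Σxᵢ = 9+0+3 = 12, with n = 3.
Posterior ∝ λ^9e^(−6λ) · λ^12e^(−3λ) = λ^21e^(−9λ), i.e. Gamma(shape=22, rate=9).
The mode of a Gamma(a, b) with a ≥ 1 (shape–rate) is (a−1)/b = 21/9 ≈ 2.333.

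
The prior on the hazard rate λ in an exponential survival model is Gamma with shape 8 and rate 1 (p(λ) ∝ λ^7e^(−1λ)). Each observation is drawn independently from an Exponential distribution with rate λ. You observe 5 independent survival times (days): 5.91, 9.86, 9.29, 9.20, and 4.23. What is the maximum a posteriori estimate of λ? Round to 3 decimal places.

The Exponential(rate=λ) likelihood is ∝ λ^n e^(−λΣtᵢ). Here n = 5 and Σtᵢ = 5.91 + 9.86 + 9.29 + 9.20 + 4.23 = 38.49.
Posterior ∝ λ^7e^(−1λ) · λ^5e^(−38.49λ) = λ^12e^(−39.49λ), i.e. Gamma(13, 39.49).
Mode = (a−1)/b = 12/39.49 ≈ 0.304.

λ̂_MAP = 0.304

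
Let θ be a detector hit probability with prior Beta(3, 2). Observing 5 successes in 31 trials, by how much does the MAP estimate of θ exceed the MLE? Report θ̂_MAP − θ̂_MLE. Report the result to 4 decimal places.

MAP − MLE = 0.0446

Posterior is Beta(8, 28); MAP = (8−1)/(36−2) = 7/34 ≈ 0.20588.
MLE ignores the prior: θ̂_MLE = k/n = 5/31 ≈ 0.16129.
Difference = 7/34 − 5/31 = 47/1054 ≈ 0.0446.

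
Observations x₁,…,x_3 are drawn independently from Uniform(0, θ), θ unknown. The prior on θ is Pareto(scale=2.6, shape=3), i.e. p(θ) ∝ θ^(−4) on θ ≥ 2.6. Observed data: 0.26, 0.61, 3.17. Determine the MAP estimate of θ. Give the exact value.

The Uniform(0, θ) likelihood is θ^(−n) for θ ≥ max(xᵢ), zero otherwise. Here max(xᵢ) = 3.17.
Posterior ∝ θ^(−4) · θ^(−3) = θ^(−7) on θ ≥ max(2.6, 3.17) = 3.17.
This density is strictly decreasing in θ, so the posterior mode lies at the lower boundary of the support.

θ̂_MAP = 3.17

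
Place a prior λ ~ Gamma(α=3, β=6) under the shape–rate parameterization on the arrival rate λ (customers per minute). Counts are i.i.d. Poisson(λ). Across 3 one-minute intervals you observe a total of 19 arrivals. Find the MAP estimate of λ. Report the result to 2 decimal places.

λ̂_MAP = 2.33

Σxᵢ = 19, n = 3.
Posterior ∝ λ^2e^(−6λ) · λ^19e^(−3λ) = λ^21e^(−9λ), i.e. Gamma(shape=22, rate=9).
The mode of a Gamma(a, b) with a ≥ 1 (shape–rate) is (a−1)/b = 21/9 ≈ 2.33.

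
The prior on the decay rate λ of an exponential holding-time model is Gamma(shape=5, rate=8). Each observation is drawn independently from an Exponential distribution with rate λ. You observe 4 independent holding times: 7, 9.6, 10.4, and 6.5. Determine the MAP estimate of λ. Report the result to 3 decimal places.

The Exponential(rate=λ) likelihood is ∝ λ^n e^(−λΣtᵢ). Here n = 4 and Σtᵢ = 7 + 9.6 + 10.4 + 6.5 = 33.5.
Posterior ∝ λ^4e^(−8λ) · λ^4e^(−33.5λ) = λ^8e^(−41.5λ), i.e. Gamma(9, 41.5).
Mode = (a−1)/b = 8/41.5 ≈ 0.193.

λ̂_MAP = 0.193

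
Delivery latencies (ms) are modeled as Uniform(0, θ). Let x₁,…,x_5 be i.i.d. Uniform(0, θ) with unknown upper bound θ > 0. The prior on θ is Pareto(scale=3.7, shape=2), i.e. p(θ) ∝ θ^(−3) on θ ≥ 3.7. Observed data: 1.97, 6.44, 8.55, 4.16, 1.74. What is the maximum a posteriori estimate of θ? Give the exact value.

The Uniform(0, θ) likelihood is θ^(−n) for θ ≥ max(xᵢ), zero otherwise. Here max(xᵢ) = 8.55.
Posterior ∝ θ^(−3) · θ^(−5) = θ^(−8) on θ ≥ max(3.7, 8.55) = 8.55.
This density is strictly decreasing in θ, so the posterior mode lies at the lower boundary of the support.

θ̂_MAP = 8.55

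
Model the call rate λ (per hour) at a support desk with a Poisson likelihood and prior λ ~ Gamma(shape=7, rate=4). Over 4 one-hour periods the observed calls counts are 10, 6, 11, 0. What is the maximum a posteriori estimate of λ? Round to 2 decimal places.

Σxᵢ = 10+6+11+0 = 27, with n = 4.
Posterior ∝ λ^6e^(−4λ) · λ^27e^(−4λ) = λ^33e^(−8λ), i.e. Gamma(shape=34, rate=8).
The mode of a Gamma(a, b) with a ≥ 1 (shape–rate) is (a−1)/b = 33/8 ≈ 4.13.

λ̂_MAP = 4.13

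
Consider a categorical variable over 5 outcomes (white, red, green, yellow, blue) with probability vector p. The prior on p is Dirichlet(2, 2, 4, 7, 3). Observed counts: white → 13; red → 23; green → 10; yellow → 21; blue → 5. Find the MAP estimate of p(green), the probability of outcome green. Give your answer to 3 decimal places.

The posterior is Dirichlet(αᵢ + nᵢ) = Dirichlet(15, 25, 14, 28, 8).
For a Dirichlet(a₁,…,a_K) with all aᵢ > 1, the mode has j-th component (aⱼ − 1)/(Σaᵢ − K).
Here Σaᵢ = 90 and K = 5, so p(green) = (14 − 1)/(90 − 5) = 13/85 ≈ 0.153.

MAP estimate of p(green) = 0.153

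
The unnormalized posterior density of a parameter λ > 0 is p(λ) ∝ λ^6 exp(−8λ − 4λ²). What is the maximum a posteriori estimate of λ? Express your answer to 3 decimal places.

λ̂_MAP = 0.500

ℓ'(λ) = 6/λ − 8 − 8λ. Setting this to zero and multiplying by λ: 8λ² + 8λ − 6 = 0.
λ = (−8 + √(8² + 4·8·6)) / (2·8) = (−8 + √256) / 16 = (−8 + 16)/16 = 1/2.
ℓ''(λ) = −6/λ² − 8 < 0, confirming a maximum.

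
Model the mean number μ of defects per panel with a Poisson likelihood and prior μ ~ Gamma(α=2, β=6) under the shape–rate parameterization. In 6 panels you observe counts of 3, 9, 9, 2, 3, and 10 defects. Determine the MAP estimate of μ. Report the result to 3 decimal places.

Σxᵢ = 3+9+9+2+3+10 = 36, with n = 6.
Posterior ∝ μe^(−6μ) · μ^36e^(−6μ) = μ^37e^(−12μ), i.e. Gamma(shape=38, rate=12).
The mode of a Gamma(a, b) with a ≥ 1 (shape–rate) is (a−1)/b = 37/12 ≈ 3.083.

μ̂_MAP = 3.083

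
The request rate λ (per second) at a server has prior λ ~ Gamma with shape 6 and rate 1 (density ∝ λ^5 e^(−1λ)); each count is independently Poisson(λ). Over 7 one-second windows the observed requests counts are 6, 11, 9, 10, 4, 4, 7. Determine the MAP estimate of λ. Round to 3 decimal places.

λ̂_MAP = 7.000

Σxᵢ = 6+11+9+10+4+4+7 = 51, with n = 7.
Posterior ∝ λ^5e^(−1λ) · λ^51e^(−7λ) = λ^56e^(−8λ), i.e. Gamma(shape=57, rate=8).
The mode of a Gamma(a, b) with a ≥ 1 (shape–rate) is (a−1)/b = 56/8 ≈ 7.000.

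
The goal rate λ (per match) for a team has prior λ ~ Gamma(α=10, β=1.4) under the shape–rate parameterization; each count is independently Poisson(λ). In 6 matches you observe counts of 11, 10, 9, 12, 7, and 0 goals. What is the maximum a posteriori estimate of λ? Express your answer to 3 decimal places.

Σxᵢ = 11+10+9+12+7+0 = 49, with n = 6.
Posterior ∝ λ^9e^(−1.4λ) · λ^49e^(−6λ) = λ^58e^(−7.4λ), i.e. Gamma(shape=59, rate=7.4).
The mode of a Gamma(a, b) with a ≥ 1 (shape–rate) is (a−1)/b = 58/7.4 ≈ 7.838.

λ̂_MAP = 7.838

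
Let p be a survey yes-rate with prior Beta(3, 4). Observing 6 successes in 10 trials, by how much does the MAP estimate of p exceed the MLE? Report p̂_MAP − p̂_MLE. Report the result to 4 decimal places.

MAP − MLE = -0.0667

Posterior is Beta(9, 8); MAP = (9−1)/(17−2) = 8/15 ≈ 0.53333.
MLE ignores the prior: p̂_MLE = k/n = 6/10 ≈ 0.60000.
Difference = 8/15 − 6/10 = -1/15 ≈ -0.0667.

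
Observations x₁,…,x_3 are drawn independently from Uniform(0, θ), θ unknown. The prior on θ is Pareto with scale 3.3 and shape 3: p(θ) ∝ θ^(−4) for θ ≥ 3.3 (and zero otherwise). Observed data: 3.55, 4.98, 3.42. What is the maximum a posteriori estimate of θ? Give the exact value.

θ̂_MAP = 4.98

The Uniform(0, θ) likelihood is θ^(−n) for θ ≥ max(xᵢ), zero otherwise. Here max(xᵢ) = 4.98.
Posterior ∝ θ^(−4) · θ^(−3) = θ^(−7) on θ ≥ max(3.3, 4.98) = 4.98.
This density is strictly decreasing in θ, so the posterior mode lies at the lower boundary of the support.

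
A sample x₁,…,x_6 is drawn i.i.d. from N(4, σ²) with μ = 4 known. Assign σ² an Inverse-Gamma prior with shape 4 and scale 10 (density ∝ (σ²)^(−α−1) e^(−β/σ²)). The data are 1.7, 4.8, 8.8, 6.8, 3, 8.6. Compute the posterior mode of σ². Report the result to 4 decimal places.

Sum of squared deviations about the known mean: SS = (1.7−4)² + (4.8−4)² + (8.8−4)² + (6.8−4)² + (3−4)² + (8.6−4)² = 58.97.
The Normal likelihood contributes (σ²)^(−n/2) exp(−SS/(2σ²)), so the posterior is Inverse-Gamma(α + n/2, β + SS/2) = Inverse-Gamma(7, 39.485).
The mode of Inverse-Gamma(a, b) is b/(a+1) = 39.485/8 ≈ 4.9356.

σ̂²_MAP = 4.9356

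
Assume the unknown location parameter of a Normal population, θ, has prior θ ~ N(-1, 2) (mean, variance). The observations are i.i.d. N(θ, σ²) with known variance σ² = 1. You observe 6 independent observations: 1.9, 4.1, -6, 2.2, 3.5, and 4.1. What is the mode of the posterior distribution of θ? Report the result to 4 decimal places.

θ̂_MAP = 1.4308

n = 6; x̄ = (1.9 + 4.1 + (-6) + 2.2 + 3.5 + 4.1)/6 = 9.8/6 = 49/30 ≈ 1.6333.
For a Normal prior and Normal likelihood with known variance, the posterior is Normal; its mode equals its mean, the precision-weighted average.
Prior precision 1/σ₀² = 1/2 = 0.5; data precision n/σ² = 6/1 = 6.
θ̂ = (0.5·(-1) + 6·(49/30)) / (0.5 + 6) = 9.3/6.5 = 93/65 ≈ 1.4308.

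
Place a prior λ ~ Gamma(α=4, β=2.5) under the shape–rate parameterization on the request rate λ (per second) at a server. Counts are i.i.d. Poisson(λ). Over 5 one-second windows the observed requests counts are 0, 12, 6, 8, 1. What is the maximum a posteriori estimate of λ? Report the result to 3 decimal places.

λ̂_MAP = 4.000

Σxᵢ = 0+12+6+8+1 = 27, with n = 5.
Posterior ∝ λ^3e^(−2.5λ) · λ^27e^(−5λ) = λ^30e^(−7.5λ), i.e. Gamma(shape=31, rate=7.5).
The mode of a Gamma(a, b) with a ≥ 1 (shape–rate) is (a−1)/b = 30/7.5 ≈ 4.000.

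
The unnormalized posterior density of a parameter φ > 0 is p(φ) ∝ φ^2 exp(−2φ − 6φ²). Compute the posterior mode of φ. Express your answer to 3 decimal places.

φ̂_MAP = 0.333

ℓ'(φ) = 2/φ − 2 − 12φ. Setting this to zero and multiplying by φ: 12φ² + 2φ − 2 = 0.
φ = (−2 + √(2² + 4·12·2)) / (2·12) = (−2 + √100) / 24 = (−2 + 10)/24 = 1/3.
ℓ''(φ) = −2/φ² − 12 < 0, confirming a maximum.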